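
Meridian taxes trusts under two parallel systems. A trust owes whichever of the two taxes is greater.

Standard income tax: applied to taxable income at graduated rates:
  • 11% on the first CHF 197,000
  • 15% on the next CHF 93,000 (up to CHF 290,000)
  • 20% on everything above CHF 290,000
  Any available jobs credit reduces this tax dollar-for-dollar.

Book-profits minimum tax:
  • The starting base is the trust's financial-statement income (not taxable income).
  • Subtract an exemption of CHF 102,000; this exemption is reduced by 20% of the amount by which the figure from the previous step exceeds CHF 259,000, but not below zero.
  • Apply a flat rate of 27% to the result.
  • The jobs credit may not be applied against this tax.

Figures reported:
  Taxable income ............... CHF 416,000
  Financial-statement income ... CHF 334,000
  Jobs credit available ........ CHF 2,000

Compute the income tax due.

CHF 66,690

Standard income tax:
  CHF 197,000 × 11% = CHF 21,670
  CHF 93,000 × 15% = CHF 13,950
  CHF 126,000 × 20% = CHF 25,200
  → CHF 60,820
  Less jobs credit CHF 2,000 → CHF 58,820

Book-profits minimum tax:
  Base (financial-statement income): CHF 334,000
  Exemption: CHF 102,000 − 20% × (CHF 334,000 − CHF 259,000) = CHF 102,000 − CHF 15,000 = CHF 87,000
  Base: CHF 334,000 − CHF 87,000 = CHF 247,000
  CHF 247,000 × 27% = CHF 66,690

CHF 66,690 > CHF 58,820, so the book-profits minimum tax is the binding amount.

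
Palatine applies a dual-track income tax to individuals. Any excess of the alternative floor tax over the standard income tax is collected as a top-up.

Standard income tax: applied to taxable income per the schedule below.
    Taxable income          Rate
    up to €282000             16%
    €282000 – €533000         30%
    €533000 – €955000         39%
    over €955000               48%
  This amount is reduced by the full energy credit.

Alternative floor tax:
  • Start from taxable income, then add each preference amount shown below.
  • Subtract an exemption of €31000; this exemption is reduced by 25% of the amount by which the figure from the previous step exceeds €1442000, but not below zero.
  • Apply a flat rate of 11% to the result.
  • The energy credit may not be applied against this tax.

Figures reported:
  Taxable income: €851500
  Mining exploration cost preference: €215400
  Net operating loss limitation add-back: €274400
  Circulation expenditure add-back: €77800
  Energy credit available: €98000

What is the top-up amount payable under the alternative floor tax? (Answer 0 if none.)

€6056

Alternative floor tax:
  Adjusted income: €851500 + €215400 + €274400 + €77800 = €1419100
  Exemption: €1419100 ≤ €1442000, so full €31000 applies
  Base: €1419100 − €31000 = €1388100
  €1388100 × 11% = €152691

Standard income tax:
  €282000 × 16% = €45120
  €251000 × 30% = €75300
  €318500 × 39% = €124215
  → €244635
  Less energy credit €98000 → €146635

Excess of alternative floor tax over standard income tax: €152691 − €146635 = €6056.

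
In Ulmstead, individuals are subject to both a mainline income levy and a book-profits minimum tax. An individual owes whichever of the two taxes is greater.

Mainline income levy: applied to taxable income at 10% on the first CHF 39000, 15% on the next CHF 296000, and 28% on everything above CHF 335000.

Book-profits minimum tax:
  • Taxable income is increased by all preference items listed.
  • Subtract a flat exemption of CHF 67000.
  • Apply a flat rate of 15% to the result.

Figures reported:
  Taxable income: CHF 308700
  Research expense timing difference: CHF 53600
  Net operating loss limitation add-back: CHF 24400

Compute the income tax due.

CHF 47955

Mainline income levy:
  CHF 39000 × 10% = CHF 3900
  CHF 269700 × 15% = CHF 40455
  → CHF 44355

Book-profits minimum tax:
  Adjusted income: CHF 308700 + CHF 53600 + CHF 24400 = CHF 386700
  Less exemption CHF 67000 → base CHF 319700
  CHF 319700 × 15% = CHF 47955

CHF 47955 > CHF 44355, so the book-profits minimum tax is the binding amount.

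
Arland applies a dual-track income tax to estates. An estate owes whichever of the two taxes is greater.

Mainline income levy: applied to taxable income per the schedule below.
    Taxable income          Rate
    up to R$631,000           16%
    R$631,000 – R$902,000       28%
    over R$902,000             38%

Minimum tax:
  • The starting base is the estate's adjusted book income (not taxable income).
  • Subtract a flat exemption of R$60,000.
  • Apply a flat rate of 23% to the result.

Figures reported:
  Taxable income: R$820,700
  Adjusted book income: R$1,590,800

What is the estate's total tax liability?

Mainline income levy:
  R$631,000 × 16% = R$100,960
  R$189,700 × 28% = R$53,116
  → R$154,076

Minimum tax:
  Base (adjusted book income): R$1,590,800
  Less exemption R$60,000 → base R$1,530,800
  R$1,530,800 × 23% = R$352,084

R$352,084 > R$154,076, so the minimum tax is the binding amount.

R$352,084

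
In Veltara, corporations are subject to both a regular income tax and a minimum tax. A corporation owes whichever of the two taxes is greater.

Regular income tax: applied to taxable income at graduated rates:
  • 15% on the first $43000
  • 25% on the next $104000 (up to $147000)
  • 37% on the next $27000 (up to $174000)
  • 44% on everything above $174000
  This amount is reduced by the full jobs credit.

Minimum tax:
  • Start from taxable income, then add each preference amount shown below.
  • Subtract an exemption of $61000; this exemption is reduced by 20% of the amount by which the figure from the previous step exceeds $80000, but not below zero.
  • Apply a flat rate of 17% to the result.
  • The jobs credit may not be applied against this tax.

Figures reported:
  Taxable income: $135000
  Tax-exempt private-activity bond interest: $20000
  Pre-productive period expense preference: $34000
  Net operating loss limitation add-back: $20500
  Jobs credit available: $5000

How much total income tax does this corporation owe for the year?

$29648

Regular income tax:
  $43000 × 15% = $6450
  $92000 × 25% = $23000
  → $29450
  Less jobs credit $5000 → $24450

Minimum tax:
  Adjusted income: $135000 + $20000 + $34000 + $20500 = $209500
  Exemption: $61000 − 20% × ($209500 − $80000) = $61000 − $25900 = $35100
  Base: $209500 − $35100 = $174400
  $174400 × 17% = $29648

$29648 > $24450, so the minimum tax is the binding amount.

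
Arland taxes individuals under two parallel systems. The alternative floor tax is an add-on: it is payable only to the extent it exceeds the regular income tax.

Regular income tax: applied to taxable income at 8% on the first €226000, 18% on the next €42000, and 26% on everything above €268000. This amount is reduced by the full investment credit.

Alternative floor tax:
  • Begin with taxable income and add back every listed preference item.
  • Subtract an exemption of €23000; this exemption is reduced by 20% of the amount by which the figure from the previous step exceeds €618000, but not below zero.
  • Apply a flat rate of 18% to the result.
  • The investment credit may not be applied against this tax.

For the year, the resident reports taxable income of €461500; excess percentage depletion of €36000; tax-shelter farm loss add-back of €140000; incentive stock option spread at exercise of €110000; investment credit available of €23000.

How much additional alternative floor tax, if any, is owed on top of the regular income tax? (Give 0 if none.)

Regular income tax:
  €226000 × 8% = €18080
  €42000 × 18% = €7560
  €193500 × 26% = €50310
  → €75950
  Less investment credit €23000 → €52950

Alternative floor tax:
  Adjusted income: €461500 + €36000 + €140000 + €110000 = €747500
  Exemption: 20% × (€747500 − €618000) = €25900 ≥ €23000, so the exemption is fully phased out
  Base: €747500 − €0 = €747500
  €747500 × 18% = €134550

Excess of alternative floor tax over regular income tax: €134550 − €52950 = €81600.

€81600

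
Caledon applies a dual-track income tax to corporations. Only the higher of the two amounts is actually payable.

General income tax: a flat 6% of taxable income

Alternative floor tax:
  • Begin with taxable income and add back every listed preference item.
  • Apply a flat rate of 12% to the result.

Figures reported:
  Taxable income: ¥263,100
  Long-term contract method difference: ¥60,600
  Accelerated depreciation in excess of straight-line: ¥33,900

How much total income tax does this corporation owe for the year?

¥42,912

Alternative floor tax:
  Adjusted income: ¥263,100 + ¥60,600 + ¥33,900 = ¥357,600
  ¥357,600 × 12% = ¥42,912

General income tax:
  ¥263,100 × 6% = ¥15,786

¥42,912 > ¥15,786, so the alternative floor tax is the binding amount.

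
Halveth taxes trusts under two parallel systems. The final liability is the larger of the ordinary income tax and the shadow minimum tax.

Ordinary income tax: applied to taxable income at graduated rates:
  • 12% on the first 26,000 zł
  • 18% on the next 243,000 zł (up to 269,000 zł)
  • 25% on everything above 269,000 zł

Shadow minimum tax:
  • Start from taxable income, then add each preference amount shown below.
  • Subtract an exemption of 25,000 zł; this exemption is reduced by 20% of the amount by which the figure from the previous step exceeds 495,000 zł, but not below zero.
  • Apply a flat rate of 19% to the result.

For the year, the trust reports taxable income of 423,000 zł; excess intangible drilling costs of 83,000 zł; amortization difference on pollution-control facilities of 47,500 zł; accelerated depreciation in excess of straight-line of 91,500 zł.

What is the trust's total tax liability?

122,550 zł

Shadow minimum tax:
  Adjusted income: 423,000 zł + 83,000 zł + 47,500 zł + 91,500 zł = 645,000 zł
  Exemption: 20% × (645,000 zł − 495,000 zł) = 30,000 zł ≥ 25,000 zł, so the exemption is fully phased out
  Base: 645,000 zł − 0 zł = 645,000 zł
  645,000 zł × 19% = 122,550 zł

Ordinary income tax:
  26,000 zł × 12% = 3,120 zł
  243,000 zł × 18% = 43,740 zł
  154,000 zł × 25% = 38,500 zł
  → 85,360 zł

122,550 zł > 85,360 zł, so the shadow minimum tax is the binding amount.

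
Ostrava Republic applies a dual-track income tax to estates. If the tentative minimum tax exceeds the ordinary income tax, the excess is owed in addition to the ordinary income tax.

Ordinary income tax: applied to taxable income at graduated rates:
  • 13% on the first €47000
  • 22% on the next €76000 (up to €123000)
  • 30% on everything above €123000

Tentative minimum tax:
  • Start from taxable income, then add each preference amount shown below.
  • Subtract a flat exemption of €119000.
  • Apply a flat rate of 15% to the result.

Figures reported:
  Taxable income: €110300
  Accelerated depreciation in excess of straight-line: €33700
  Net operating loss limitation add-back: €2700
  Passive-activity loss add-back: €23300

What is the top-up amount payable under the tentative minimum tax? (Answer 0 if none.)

Tentative minimum tax:
  Adjusted income: €110300 + €33700 + €2700 + €23300 = €170000
  Less exemption €119000 → base €51000
  €51000 × 15% = €7650

Ordinary income tax:
  €47000 × 13% = €6110
  €63300 × 22% = €13926
  → €20036

€7650 ≤ €20036, so no add-on is due.

€0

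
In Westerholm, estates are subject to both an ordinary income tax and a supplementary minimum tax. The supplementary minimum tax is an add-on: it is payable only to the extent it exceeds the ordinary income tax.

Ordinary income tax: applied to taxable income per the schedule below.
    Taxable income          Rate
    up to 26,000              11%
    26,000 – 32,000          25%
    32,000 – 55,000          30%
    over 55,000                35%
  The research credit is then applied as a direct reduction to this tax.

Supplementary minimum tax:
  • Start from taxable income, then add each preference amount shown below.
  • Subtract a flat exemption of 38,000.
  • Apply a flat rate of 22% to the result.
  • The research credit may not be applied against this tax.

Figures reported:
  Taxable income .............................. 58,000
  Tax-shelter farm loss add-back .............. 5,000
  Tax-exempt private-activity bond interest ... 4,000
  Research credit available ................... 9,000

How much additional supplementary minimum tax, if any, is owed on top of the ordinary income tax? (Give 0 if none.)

Ordinary income tax:
  26,000 × 11% = 2,860
  6,000 × 25% = 1,500
  23,000 × 30% = 6,900
  3,000 × 35% = 1,050
  → 12,310
  Less research credit 9,000 → 3,310

Supplementary minimum tax:
  Adjusted income: 58,000 + 5,000 + 4,000 = 67,000
  Less exemption 38,000 → base 29,000
  29,000 × 22% = 6,380

Excess of supplementary minimum tax over ordinary income tax: 6,380 − 3,310 = 3,070.

3,070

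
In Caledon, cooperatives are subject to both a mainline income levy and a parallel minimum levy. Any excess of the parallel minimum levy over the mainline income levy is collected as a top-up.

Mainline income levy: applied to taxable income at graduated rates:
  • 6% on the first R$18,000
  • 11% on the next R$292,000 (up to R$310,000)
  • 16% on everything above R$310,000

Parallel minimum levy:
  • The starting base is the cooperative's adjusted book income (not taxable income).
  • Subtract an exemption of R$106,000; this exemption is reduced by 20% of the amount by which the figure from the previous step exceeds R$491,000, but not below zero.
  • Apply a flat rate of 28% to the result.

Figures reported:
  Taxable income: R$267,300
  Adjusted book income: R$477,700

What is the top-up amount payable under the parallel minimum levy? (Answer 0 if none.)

R$75,573

Parallel minimum levy:
  Base (adjusted book income): R$477,700
  Exemption: R$477,700 ≤ R$491,000, so full R$106,000 applies
  Base: R$477,700 − R$106,000 = R$371,700
  R$371,700 × 28% = R$104,076

Mainline income levy:
  R$18,000 × 6% = R$1,080
  R$249,300 × 11% = R$27,423
  → R$28,503

Excess of parallel minimum levy over mainline income levy: R$104,076 − R$28,503 = R$75,573.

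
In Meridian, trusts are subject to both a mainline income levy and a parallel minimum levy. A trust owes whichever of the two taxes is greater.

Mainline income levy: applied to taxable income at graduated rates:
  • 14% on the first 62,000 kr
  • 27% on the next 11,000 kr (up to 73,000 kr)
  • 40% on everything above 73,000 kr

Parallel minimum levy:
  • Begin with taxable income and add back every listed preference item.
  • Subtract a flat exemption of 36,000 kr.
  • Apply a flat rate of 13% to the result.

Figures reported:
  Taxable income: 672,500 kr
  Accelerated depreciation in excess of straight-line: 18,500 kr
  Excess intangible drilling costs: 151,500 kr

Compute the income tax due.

Mainline income levy:
  62,000 kr × 14% = 8,680 kr
  11,000 kr × 27% = 2,970 kr
  599,500 kr × 40% = 239,800 kr
  → 251,450 kr

Parallel minimum levy:
  Adjusted income: 672,500 kr + 18,500 kr + 151,500 kr = 842,500 kr
  Less exemption 36,000 kr → base 806,500 kr
  806,500 kr × 13% = 104,845 kr

251,450 kr > 104,845 kr, so the mainline income levy governs.

251,450 kr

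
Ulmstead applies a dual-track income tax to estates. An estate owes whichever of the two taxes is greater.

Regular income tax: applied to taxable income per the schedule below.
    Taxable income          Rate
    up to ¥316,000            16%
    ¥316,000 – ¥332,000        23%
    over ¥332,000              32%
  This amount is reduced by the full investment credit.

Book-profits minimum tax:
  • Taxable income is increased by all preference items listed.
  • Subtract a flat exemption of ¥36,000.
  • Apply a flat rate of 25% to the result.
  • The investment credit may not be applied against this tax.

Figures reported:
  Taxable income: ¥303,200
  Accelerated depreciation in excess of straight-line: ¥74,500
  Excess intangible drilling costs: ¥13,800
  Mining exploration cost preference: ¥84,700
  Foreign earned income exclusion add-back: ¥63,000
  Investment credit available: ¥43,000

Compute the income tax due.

Regular income tax:
  ¥303,200 × 16% = ¥48,512
  Less investment credit ¥43,000 → ¥5,512

Book-profits minimum tax:
  Adjusted income: ¥303,200 + ¥74,500 + ¥13,800 + ¥84,700 + ¥63,000 = ¥539,200
  Less exemption ¥36,000 → base ¥503,200
  ¥503,200 × 25% = ¥125,800

¥125,800 > ¥5,512, so the book-profits minimum tax is the binding amount.

¥125,800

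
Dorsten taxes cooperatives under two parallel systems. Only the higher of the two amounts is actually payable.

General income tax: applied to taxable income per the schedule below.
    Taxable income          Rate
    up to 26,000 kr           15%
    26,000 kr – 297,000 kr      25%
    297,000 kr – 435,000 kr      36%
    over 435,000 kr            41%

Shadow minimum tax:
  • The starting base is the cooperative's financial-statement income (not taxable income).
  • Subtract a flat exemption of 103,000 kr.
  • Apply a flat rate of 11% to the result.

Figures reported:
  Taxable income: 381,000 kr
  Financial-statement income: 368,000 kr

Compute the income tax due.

101,890 kr

General income tax:
  26,000 kr × 15% = 3,900 kr
  271,000 kr × 25% = 67,750 kr
  84,000 kr × 36% = 30,240 kr
  → 101,890 kr

Shadow minimum tax:
  Base (financial-statement income): 368,000 kr
  Less exemption 103,000 kr → base 265,000 kr
  265,000 kr × 11% = 29,150 kr

101,890 kr > 29,150 kr, so the general income tax governs.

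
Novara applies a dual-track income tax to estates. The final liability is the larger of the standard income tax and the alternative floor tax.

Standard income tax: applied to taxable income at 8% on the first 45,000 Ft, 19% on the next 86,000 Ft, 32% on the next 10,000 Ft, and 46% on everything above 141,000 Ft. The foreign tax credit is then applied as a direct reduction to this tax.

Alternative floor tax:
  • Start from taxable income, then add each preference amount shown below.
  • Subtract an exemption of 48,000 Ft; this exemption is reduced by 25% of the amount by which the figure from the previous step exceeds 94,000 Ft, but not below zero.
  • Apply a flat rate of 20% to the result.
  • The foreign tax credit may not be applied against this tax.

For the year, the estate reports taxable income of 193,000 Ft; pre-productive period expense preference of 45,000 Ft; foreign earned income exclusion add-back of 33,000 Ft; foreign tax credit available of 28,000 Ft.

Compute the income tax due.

Alternative floor tax:
  Adjusted income: 193,000 Ft + 45,000 Ft + 33,000 Ft = 271,000 Ft
  Exemption: 48,000 Ft − 25% × (271,000 Ft − 94,000 Ft) = 48,000 Ft − 44,250 Ft = 3,750 Ft
  Base: 271,000 Ft − 3,750 Ft = 267,250 Ft
  267,250 Ft × 20% = 53,450 Ft

Standard income tax:
  45,000 Ft × 8% = 3,600 Ft
  86,000 Ft × 19% = 16,340 Ft
  10,000 Ft × 32% = 3,200 Ft
  52,000 Ft × 46% = 23,920 Ft
  → 47,060 Ft
  Less foreign tax credit 28,000 Ft → 19,060 Ft

53,450 Ft > 19,060 Ft, so the alternative floor tax is the binding amount.

53,450 Ft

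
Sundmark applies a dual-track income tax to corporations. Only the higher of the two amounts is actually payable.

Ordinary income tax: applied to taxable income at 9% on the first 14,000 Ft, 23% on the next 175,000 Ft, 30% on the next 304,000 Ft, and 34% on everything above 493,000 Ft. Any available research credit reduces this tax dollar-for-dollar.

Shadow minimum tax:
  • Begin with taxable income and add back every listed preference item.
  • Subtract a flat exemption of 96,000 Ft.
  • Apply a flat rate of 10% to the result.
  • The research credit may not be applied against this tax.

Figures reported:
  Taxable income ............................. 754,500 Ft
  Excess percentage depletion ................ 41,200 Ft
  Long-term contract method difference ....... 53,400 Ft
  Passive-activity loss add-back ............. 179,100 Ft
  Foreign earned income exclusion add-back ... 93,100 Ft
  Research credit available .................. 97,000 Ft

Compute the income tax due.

Shadow minimum tax:
  Adjusted income: 754,500 Ft + 41,200 Ft + 53,400 Ft + 179,100 Ft + 93,100 Ft = 1,121,300 Ft
  Less exemption 96,000 Ft → base 1,025,300 Ft
  1,025,300 Ft × 10% = 102,530 Ft

Ordinary income tax:
  14,000 Ft × 9% = 1,260 Ft
  175,000 Ft × 23% = 40,250 Ft
  304,000 Ft × 30% = 91,200 Ft
  261,500 Ft × 34% = 88,910 Ft
  → 221,620 Ft
  Less research credit 97,000 Ft → 124,620 Ft

124,620 Ft > 102,530 Ft, so the ordinary income tax governs.

124,620 Ft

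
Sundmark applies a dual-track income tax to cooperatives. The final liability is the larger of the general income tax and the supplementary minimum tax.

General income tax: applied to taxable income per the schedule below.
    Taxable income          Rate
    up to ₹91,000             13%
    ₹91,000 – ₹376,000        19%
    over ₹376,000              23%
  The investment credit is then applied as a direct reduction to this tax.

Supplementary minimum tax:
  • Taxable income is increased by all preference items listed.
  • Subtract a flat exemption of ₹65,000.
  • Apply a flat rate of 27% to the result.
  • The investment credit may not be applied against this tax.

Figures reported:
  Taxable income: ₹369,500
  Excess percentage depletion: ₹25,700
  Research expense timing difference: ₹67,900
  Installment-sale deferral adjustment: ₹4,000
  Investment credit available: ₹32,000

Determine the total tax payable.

Supplementary minimum tax:
  Adjusted income: ₹369,500 + ₹25,700 + ₹67,900 + ₹4,000 = ₹467,100
  Less exemption ₹65,000 → base ₹402,100
  ₹402,100 × 27% = ₹108,567

General income tax:
  ₹91,000 × 13% = ₹11,830
  ₹278,500 × 19% = ₹52,915
  → ₹64,745
  Less investment credit ₹32,000 → ₹32,745

₹108,567 > ₹32,745, so the supplementary minimum tax is the binding amount.

₹108,567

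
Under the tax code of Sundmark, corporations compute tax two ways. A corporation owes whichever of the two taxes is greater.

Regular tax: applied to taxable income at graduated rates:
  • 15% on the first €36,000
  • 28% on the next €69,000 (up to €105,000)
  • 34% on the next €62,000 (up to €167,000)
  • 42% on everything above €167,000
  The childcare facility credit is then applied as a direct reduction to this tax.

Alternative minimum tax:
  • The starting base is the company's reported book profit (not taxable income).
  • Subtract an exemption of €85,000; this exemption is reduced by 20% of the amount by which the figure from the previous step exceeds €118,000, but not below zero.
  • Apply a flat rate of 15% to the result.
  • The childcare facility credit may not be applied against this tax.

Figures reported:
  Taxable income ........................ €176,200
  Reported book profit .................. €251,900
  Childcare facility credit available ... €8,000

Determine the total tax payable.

Regular tax:
  €36,000 × 15% = €5,400
  €69,000 × 28% = €19,320
  €62,000 × 34% = €21,080
  €9,200 × 42% = €3,864
  → €49,664
  Less childcare facility credit €8,000 → €41,664

Alternative minimum tax:
  Base (reported book profit): €251,900
  Exemption: €85,000 − 20% × (€251,900 − €118,000) = €85,000 − €26,780 = €58,220
  Base: €251,900 − €58,220 = €193,680
  €193,680 × 15% = €29,052

€41,664 > €29,052, so the regular tax governs.

€41,664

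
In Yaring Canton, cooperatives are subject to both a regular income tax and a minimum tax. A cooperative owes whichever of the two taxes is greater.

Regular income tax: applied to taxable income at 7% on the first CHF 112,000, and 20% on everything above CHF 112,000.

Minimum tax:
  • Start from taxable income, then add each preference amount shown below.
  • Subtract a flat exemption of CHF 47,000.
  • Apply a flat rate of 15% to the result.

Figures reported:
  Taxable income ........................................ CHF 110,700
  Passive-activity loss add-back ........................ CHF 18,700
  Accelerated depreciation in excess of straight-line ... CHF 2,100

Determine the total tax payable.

Minimum tax:
  Adjusted income: CHF 110,700 + CHF 18,700 + CHF 2,100 = CHF 131,500
  Less exemption CHF 47,000 → base CHF 84,500
  CHF 84,500 × 15% = CHF 12,675

Regular income tax:
  CHF 110,700 × 7% = CHF 7,749

CHF 12,675 > CHF 7,749, so the minimum tax is the binding amount.

CHF 12,675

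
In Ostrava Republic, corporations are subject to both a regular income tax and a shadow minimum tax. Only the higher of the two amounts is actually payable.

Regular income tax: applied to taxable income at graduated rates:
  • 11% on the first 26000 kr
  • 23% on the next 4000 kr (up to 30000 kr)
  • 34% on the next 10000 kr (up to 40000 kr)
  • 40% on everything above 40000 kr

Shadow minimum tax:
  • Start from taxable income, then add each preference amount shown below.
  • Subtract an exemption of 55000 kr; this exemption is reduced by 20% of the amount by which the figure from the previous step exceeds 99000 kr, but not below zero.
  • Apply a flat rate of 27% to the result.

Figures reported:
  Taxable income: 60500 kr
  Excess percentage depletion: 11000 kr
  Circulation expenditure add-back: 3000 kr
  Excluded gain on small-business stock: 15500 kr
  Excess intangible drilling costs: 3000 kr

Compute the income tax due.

Regular income tax:
  26000 kr × 11% = 2860 kr
  4000 kr × 23% = 920 kr
  10000 kr × 34% = 3400 kr
  20500 kr × 40% = 8200 kr
  → 15380 kr

Shadow minimum tax:
  Adjusted income: 60500 kr + 11000 kr + 3000 kr + 15500 kr + 3000 kr = 93000 kr
  Exemption: 93000 kr ≤ 99000 kr, so full 55000 kr applies
  Base: 93000 kr − 55000 kr = 38000 kr
  38000 kr × 27% = 10260 kr

15380 kr > 10260 kr, so the regular income tax governs.

15380 kr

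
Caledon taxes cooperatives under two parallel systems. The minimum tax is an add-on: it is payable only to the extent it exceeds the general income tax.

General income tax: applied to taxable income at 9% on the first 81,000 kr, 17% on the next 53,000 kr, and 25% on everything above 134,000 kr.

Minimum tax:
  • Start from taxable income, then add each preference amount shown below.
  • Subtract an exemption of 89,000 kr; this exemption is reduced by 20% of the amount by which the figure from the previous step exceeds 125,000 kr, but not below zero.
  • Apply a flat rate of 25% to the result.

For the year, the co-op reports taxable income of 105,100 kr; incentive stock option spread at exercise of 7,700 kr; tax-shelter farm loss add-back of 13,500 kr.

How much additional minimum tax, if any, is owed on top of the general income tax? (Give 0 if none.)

0 kr

General income tax:
  81,000 kr × 9% = 7,290 kr
  24,100 kr × 17% = 4,097 kr
  → 11,387 kr

Minimum tax:
  Adjusted income: 105,100 kr + 7,700 kr + 13,500 kr = 126,300 kr
  Exemption: 89,000 kr − 20% × (126,300 kr − 125,000 kr) = 89,000 kr − 260 kr = 88,740 kr
  Base: 126,300 kr − 88,740 kr = 37,560 kr
  37,560 kr × 25% = 9,390 kr

9,390 kr ≤ 11,387 kr, so no add-on is due.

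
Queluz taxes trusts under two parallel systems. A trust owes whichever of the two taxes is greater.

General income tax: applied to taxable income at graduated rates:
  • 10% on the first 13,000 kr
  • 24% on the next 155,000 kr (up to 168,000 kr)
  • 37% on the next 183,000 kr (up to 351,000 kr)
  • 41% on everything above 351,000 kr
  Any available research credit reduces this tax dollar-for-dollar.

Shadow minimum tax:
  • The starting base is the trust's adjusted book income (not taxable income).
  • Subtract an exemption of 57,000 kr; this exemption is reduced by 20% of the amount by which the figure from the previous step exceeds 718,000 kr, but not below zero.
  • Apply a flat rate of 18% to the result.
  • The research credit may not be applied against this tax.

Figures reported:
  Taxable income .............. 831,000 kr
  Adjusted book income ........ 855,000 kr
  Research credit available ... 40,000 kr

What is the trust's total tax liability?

Shadow minimum tax:
  Base (adjusted book income): 855,000 kr
  Exemption: 57,000 kr − 20% × (855,000 kr − 718,000 kr) = 57,000 kr − 27,400 kr = 29,600 kr
  Base: 855,000 kr − 29,600 kr = 825,400 kr
  825,400 kr × 18% = 148,572 kr

General income tax:
  13,000 kr × 10% = 1,300 kr
  155,000 kr × 24% = 37,200 kr
  183,000 kr × 37% = 67,710 kr
  480,000 kr × 41% = 196,800 kr
  → 303,010 kr
  Less research credit 40,000 kr → 263,010 kr

263,010 kr > 148,572 kr, so the general income tax governs.

263,010 kr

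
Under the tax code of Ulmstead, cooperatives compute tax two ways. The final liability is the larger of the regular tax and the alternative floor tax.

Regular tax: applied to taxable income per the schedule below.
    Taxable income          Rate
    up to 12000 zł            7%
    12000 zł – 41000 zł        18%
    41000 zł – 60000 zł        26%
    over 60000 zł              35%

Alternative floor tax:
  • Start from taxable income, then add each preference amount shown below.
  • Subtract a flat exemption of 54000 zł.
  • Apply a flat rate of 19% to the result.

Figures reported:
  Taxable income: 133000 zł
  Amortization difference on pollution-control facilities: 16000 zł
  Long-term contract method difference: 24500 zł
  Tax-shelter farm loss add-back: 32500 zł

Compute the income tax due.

36550 zł

Regular tax:
  12000 zł × 7% = 840 zł
  29000 zł × 18% = 5220 zł
  19000 zł × 26% = 4940 zł
  73000 zł × 35% = 25550 zł
  → 36550 zł

Alternative floor tax:
  Adjusted income: 133000 zł + 16000 zł + 24500 zł + 32500 zł = 206000 zł
  Less exemption 54000 zł → base 152000 zł
  152000 zł × 19% = 28880 zł

36550 zł > 28880 zł, so the regular tax governs.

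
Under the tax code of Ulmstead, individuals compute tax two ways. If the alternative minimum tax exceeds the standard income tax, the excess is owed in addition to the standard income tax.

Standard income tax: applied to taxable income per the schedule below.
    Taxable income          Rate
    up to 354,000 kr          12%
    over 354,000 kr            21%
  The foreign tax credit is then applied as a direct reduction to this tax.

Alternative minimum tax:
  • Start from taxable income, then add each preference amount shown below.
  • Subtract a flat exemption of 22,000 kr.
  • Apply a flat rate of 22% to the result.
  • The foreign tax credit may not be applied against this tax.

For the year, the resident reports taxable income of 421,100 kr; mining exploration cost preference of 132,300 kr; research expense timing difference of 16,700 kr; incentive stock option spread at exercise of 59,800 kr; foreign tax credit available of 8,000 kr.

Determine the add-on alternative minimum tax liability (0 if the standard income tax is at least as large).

85,167 kr

Standard income tax:
  354,000 kr × 12% = 42,480 kr
  67,100 kr × 21% = 14,091 kr
  → 56,571 kr
  Less foreign tax credit 8,000 kr → 48,571 kr

Alternative minimum tax:
  Adjusted income: 421,100 kr + 132,300 kr + 16,700 kr + 59,800 kr = 629,900 kr
  Less exemption 22,000 kr → base 607,900 kr
  607,900 kr × 22% = 133,738 kr

Excess of alternative minimum tax over standard income tax: 133,738 kr − 48,571 kr = 85,167 kr.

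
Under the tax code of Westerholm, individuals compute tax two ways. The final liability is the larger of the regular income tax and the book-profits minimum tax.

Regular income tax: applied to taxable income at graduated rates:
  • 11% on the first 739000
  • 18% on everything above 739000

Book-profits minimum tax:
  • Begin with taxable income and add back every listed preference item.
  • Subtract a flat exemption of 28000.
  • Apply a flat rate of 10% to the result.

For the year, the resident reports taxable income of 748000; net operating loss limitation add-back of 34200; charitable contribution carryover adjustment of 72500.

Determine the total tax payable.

Book-profits minimum tax:
  Adjusted income: 748000 + 34200 + 72500 = 854700
  Less exemption 28000 → base 826700
  826700 × 10% = 82670

Regular income tax:
  739000 × 11% = 81290
  9000 × 18% = 1620
  → 82910

82910 > 82670, so the regular income tax governs.

82910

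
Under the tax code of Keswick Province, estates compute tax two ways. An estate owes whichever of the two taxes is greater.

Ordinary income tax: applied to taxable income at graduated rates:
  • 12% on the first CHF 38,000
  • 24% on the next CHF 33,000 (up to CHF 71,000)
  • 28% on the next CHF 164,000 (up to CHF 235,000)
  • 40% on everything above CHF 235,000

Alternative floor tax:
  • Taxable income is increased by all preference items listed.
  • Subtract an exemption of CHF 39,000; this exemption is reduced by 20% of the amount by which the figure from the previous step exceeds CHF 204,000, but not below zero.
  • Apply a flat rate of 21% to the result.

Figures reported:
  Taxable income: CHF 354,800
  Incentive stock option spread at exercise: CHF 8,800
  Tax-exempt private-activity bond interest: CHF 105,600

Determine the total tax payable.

CHF 106,320

Ordinary income tax:
  CHF 38,000 × 12% = CHF 4,560
  CHF 33,000 × 24% = CHF 7,920
  CHF 164,000 × 28% = CHF 45,920
  CHF 119,800 × 40% = CHF 47,920
  → CHF 106,320

Alternative floor tax:
  Adjusted income: CHF 354,800 + CHF 8,800 + CHF 105,600 = CHF 469,200
  Exemption: 20% × (CHF 469,200 − CHF 204,000) = CHF 53,040 ≥ CHF 39,000, so the exemption is fully phased out
  Base: CHF 469,200 − CHF 0 = CHF 469,200
  CHF 469,200 × 21% = CHF 98,532

CHF 106,320 > CHF 98,532, so the ordinary income tax governs.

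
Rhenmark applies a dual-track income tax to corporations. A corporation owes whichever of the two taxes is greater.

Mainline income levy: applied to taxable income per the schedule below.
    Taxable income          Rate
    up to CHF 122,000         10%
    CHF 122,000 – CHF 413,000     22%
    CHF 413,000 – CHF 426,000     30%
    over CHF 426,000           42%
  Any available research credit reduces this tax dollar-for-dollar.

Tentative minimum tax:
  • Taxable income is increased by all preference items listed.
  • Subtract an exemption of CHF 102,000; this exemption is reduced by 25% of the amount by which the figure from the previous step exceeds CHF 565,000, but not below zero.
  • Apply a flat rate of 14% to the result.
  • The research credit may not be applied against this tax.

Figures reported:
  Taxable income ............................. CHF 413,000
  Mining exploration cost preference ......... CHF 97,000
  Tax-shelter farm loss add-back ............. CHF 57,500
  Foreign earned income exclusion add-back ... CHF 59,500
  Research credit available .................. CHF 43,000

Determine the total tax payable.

Tentative minimum tax:
  Adjusted income: CHF 413,000 + CHF 97,000 + CHF 57,500 + CHF 59,500 = CHF 627,000
  Exemption: CHF 102,000 − 25% × (CHF 627,000 − CHF 565,000) = CHF 102,000 − CHF 15,500 = CHF 86,500
  Base: CHF 627,000 − CHF 86,500 = CHF 540,500
  CHF 540,500 × 14% = CHF 75,670

Mainline income levy:
  CHF 122,000 × 10% = CHF 12,200
  CHF 291,000 × 22% = CHF 64,020
  → CHF 76,220
  Less research credit CHF 43,000 → CHF 33,220

CHF 75,670 > CHF 33,220, so the tentative minimum tax is the binding amount.

CHF 75,670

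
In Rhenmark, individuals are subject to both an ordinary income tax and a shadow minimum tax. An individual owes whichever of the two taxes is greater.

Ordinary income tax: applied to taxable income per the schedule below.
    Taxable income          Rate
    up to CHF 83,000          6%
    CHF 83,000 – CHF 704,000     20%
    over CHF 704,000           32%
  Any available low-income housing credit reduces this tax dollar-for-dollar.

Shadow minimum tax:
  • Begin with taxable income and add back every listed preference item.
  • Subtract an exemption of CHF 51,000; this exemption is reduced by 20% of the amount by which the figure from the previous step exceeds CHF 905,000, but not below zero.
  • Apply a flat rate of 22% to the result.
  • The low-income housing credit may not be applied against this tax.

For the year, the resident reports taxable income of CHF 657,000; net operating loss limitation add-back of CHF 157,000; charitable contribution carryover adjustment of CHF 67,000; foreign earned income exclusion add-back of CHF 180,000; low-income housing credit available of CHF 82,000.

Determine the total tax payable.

CHF 229,064

Shadow minimum tax:
  Adjusted income: CHF 657,000 + CHF 157,000 + CHF 67,000 + CHF 180,000 = CHF 1,061,000
  Exemption: CHF 51,000 − 20% × (CHF 1,061,000 − CHF 905,000) = CHF 51,000 − CHF 31,200 = CHF 19,800
  Base: CHF 1,061,000 − CHF 19,800 = CHF 1,041,200
  CHF 1,041,200 × 22% = CHF 229,064

Ordinary income tax:
  CHF 83,000 × 6% = CHF 4,980
  CHF 574,000 × 20% = CHF 114,800
  → CHF 119,780
  Less low-income housing credit CHF 82,000 → CHF 37,780

CHF 229,064 > CHF 37,780, so the shadow minimum tax is the binding amount.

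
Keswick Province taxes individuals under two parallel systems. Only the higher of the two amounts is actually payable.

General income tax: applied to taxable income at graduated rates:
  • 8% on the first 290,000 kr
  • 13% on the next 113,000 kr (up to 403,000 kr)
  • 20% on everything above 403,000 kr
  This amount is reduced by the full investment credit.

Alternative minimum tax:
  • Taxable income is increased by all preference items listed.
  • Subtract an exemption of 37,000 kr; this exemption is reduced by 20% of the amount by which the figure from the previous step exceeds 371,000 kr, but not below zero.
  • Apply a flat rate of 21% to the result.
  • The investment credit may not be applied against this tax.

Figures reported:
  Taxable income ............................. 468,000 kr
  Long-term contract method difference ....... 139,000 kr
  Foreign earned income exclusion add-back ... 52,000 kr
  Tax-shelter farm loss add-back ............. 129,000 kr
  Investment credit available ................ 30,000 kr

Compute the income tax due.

General income tax:
  290,000 kr × 8% = 23,200 kr
  113,000 kr × 13% = 14,690 kr
  65,000 kr × 20% = 13,000 kr
  → 50,890 kr
  Less investment credit 30,000 kr → 20,890 kr

Alternative minimum tax:
  Adjusted income: 468,000 kr + 139,000 kr + 52,000 kr + 129,000 kr = 788,000 kr
  Exemption: 20% × (788,000 kr − 371,000 kr) = 83,400 kr ≥ 37,000 kr, so the exemption is fully phased out
  Base: 788,000 kr − 0 kr = 788,000 kr
  788,000 kr × 21% = 165,480 kr

165,480 kr > 20,890 kr, so the alternative minimum tax is the binding amount.

165,480 kr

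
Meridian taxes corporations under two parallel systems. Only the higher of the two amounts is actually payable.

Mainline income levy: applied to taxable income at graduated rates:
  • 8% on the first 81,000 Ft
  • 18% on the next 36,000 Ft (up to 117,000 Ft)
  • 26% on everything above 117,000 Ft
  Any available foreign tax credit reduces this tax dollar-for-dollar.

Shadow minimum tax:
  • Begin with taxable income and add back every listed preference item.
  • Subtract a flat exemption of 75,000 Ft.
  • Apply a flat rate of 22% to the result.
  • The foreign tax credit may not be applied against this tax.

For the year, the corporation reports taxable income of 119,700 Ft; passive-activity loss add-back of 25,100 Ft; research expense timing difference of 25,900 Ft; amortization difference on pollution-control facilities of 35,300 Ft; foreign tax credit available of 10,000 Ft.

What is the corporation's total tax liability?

Shadow minimum tax:
  Adjusted income: 119,700 Ft + 25,100 Ft + 25,900 Ft + 35,300 Ft = 206,000 Ft
  Less exemption 75,000 Ft → base 131,000 Ft
  131,000 Ft × 22% = 28,820 Ft

Mainline income levy:
  81,000 Ft × 8% = 6,480 Ft
  36,000 Ft × 18% = 6,480 Ft
  2,700 Ft × 26% = 702 Ft
  → 13,662 Ft
  Less foreign tax credit 10,000 Ft → 3,662 Ft

28,820 Ft > 3,662 Ft, so the shadow minimum tax is the binding amount.

28,820 Ft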